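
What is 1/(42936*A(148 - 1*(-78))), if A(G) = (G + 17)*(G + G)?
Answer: 1/4715918496 ≈ 2.1205e-10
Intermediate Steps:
A(G) = 2*G*(17 + G) (A(G) = (17 + G)*(2*G) = 2*G*(17 + G))
1/(42936*A(148 - 1*(-78))) = 1/(42936*((2*(148 - 1*(-78))*(17 + (148 - 1*(-78)))))) = 1/(42936*((2*(148 + 78)*(17 + (148 + 78))))) = 1/(42936*((2*226*(17 + 226)))) = 1/(42936*((2*226*243))) = (1/42936)/109836 = (1/42936)*(1/109836) = 1/4715918496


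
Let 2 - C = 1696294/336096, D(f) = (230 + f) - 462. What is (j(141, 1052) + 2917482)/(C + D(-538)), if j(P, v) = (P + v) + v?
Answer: -490654282896/129909011 ≈ -3776.9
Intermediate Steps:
D(f) = -232 + f
C = -512051/168048 (C = 2 - 1696294/336096 = 2 - 1*848147/168048 = 2 - 848147/168048 = -512051/168048 ≈ -3.0471)
j(P, v) = P + 2*v
(j(141, 1052) + 2917482)/(C + D(-538)) = ((141 + 2*1052) + 2917482)/(-512051/168048 + (-232 - 538)) = ((141 + 2104) + 2917482)/(-512051/168048 - 770) = (2245 + 2917482)/(-129909011/168048) = 2919727*(-168048/129909011) = -490654282896/129909011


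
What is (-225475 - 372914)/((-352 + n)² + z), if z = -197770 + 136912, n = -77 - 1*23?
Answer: -598389/143446 ≈ -4.1715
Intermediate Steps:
n = -100 (n = -77 - 23 = -100)
z = -60858
(-225475 - 372914)/((-352 + n)² + z) = (-225475 - 372914)/((-352 - 100)² - 60858) = -598389/((-452)² - 60858) = -598389/(204304 - 60858) = -598389/143446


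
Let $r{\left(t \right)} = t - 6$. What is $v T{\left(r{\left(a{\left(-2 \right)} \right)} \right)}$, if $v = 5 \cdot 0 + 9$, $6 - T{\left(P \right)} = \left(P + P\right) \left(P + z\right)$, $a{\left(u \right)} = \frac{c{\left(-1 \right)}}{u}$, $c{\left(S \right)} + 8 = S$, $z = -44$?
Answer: $- \frac{2349}{2} \approx -1174.5$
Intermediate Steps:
$c{\left(S \right)} = -8 + S$
$a{\left(u \right)} = - \frac{9}{u}$ ($a{\left(u \right)} = \frac{-8 - 1}{u} = - \frac{9}{u}$)
$r{\left(t \right)} = -6 + t$ ($r{\left(t \right)} = t - 6 = -6 + t$)
$T{\left(P \right)} = 6 - 2 P \left(-44 + P\right)$ ($T{\left(P \right)} = 6 - \left(P + P\right) \left(P - 44\right) = 6 - 2 P \left(-44 + P\right)$)
$v = 9$ ($v = 0 + 9 = 9$)
$v T{\left(r{\left(a{\left(-2 \right)} \right)} \right)} = 9 \left(6 - 2 \left(-6 - \frac{9}{-2}\right)^{2} + 88 \left(-6 - \frac{9}{-2}\right)\right) = 9 \left(6 - 2 \left(-6 - - \frac{9}{2}\right)^{2} + 88 \left(-6 - - \frac{9}{2}\right)\right) = 9 \left(6 - 2 \left(-6 + \frac{9}{2}\right)^{2} + 88 \left(-6 + \frac{9}{2}\right)\right) = 9 \left(6 - 2 \left(- \frac{3}{2}\right)^{2} + 88 \left(- \frac{3}{2}\right)\right) = 9 \left(6 - \frac{9}{2} - 132\right) = 9 \left(- \frac{261}{2}\right) = - \frac{2349}{2}$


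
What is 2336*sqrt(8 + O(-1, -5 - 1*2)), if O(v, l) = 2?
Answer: 2336*sqrt(10) ≈ 7387.1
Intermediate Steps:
2336*sqrt(8 + O(-1, -5 - 1*2)) = 2336*sqrt(8 + 2) = 2336*sqrt(10)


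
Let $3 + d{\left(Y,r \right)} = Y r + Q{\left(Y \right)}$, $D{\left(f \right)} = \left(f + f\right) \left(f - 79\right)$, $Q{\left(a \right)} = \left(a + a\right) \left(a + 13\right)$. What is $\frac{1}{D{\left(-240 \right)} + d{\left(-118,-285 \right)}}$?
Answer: $\frac{1}{211527} \approx 4.7275 \cdot 10^{-6}$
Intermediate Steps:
$Q{\left(a \right)} = 2 a \left(13 + a\right)$
$D{\left(f \right)} = 2 f \left(-79 + f\right)$
$d{\left(Y,r \right)} = -3 + Y r + 2 Y \left(13 + Y\right)$ ($d{\left(Y,r \right)} = -3 + \left(Y r + 2 Y \left(13 + Y\right)\right) = -3 + Y r + 2 Y \left(13 + Y\right)$)
$\frac{1}{D{\left(-240 \right)} + d{\left(-118,-285 \right)}} = \frac{1}{2 \left(-240\right) \left(-79 - 240\right) - \left(-33627 + 236 \left(13 - 118\right)\right)} = \frac{1}{2 \left(-240\right) \left(-319\right) + \left(-3 + 33630 + 2 \left(-118\right) \left(-105\right)\right)} = \frac{1}{153120 + \left(-3 + 33630 + 24780\right)} = \frac{1}{153120 + 58407} = \frac{1}{211527}$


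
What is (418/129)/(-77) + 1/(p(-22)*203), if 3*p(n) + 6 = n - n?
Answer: -2333/52374 ≈ -0.044545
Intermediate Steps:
p(n) = -2 (p(n) = -2 + (n - n)/3 = -2 + (⅓)*0 = -2 + 0 = -2)
(418/129)/(-77) + 1/(p(-22)*203) = (418/129)/(-77) + 1/(-2*203) = (418*(1/129))*(-1/77) - ½*1/203 = (418/129)*(-1/77) - 1/406 = -38/903 - 1/406 = -2333/52374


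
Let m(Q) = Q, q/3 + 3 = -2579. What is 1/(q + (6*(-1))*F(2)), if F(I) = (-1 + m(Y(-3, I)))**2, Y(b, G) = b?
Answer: -1/7842 ≈ -0.00012752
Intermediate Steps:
q = -7746 (q = -9 + 3*(-2579) = -9 - 7737 = -7746)
F(I) = 16 (F(I) = (-1 - 3)**2 = (-4)**2 = 16)
1/(q + (6*(-1))*F(2)) = 1/(-7746 + (6*(-1))*16) = 1/(-7746 - 6*16) = 1/(-7746 - 96) = 1/(-7842) = -1/7842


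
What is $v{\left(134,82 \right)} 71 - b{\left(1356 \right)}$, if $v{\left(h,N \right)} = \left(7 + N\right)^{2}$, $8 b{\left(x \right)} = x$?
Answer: $\frac{1124443}{2} \approx 5.6222 \cdot 10^{5}$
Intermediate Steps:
$b{\left(x \right)} = \frac{x}{8}$
$v{\left(134,82 \right)} 71 - b{\left(1356 \right)} = \left(7 + 82\right)^{2} \cdot 71 - \frac{1}{8} \cdot 1356 = 89^{2} \cdot 71 - \frac{339}{2} = 7921 \cdot 71 - \frac{339}{2} = 562391 - \frac{339}{2} = \frac{1124443}{2}$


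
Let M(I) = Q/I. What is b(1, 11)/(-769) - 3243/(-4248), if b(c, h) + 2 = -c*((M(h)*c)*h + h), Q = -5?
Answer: 842617/1088904 ≈ 0.77382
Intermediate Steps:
M(I) = -5/I
b(c, h) = -2 - c*(h - 5*c) (b(c, h) = -2 - c*(((-5/h)*c)*h + h) = -2 - c*((-5*c/h)*h + h) = -2 - c*(-5*c + h) = -2 - c*(h - 5*c))
b(1, 11)/(-769) - 3243/(-4248) = (-2 + 5*1² - 1*1*11)/(-769) - 3243/(-4248) = (-2 + 5*1 - 11)*(-1/769) - 3243*(-1/4248) = (-2 + 5 - 11)*(-1/769) + 1081/1416 = -8*(-1/769) + 1081/1416 = 8/769 + 1081/1416 = 842617/1088904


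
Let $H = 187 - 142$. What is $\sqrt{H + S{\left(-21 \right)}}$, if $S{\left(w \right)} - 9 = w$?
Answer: $\sqrt{33} \approx 5.7446$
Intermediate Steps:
$H = 45$ ($H = 187 - 142 = 45$)
$S{\left(w \right)} = 9 + w$
$\sqrt{H + S{\left(-21 \right)}} = \sqrt{45 + \left(9 - 21\right)} = \sqrt{45 - 12} = \sqrt{33}$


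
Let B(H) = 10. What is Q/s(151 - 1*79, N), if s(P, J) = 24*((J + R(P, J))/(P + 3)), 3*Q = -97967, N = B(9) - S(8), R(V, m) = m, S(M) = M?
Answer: -2449175/96 ≈ -25512.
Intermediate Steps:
N = 2 (N = 10 - 1*8 = 10 - 8 = 2)
Q = -97967/3 (Q = (⅓)*(-97967) = -97967/3 ≈ -32656.)
s(P, J) = 48*J/(3 + P) (s(P, J) = 24*((J + J)/(P + 3)) = 24*((2*J)/(3 + P)) = 24*(2*J/(3 + P)) = 48*J/(3 + P))
Q/s(151 - 1*79, N) = -97967/(3*(48*2/(3 + (151 - 1*79)))) = -97967/(3*(48*2/(3 + (151 - 79)))) = -97967/(3*(48*2/(3 + 72))) = -97967/(3*(48*2/75)) = -97967/(3*(48*2*(1/75))) = -97967/(3*32/25) = -97967/3*25/32 = -2449175/96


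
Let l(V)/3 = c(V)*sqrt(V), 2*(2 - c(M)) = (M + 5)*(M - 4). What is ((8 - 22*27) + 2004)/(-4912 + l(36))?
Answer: -709/8342 ≈ -0.084992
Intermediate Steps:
c(M) = 2 - (-4 + M)*(5 + M)/2 (c(M) = 2 - (M + 5)*(M - 4)/2 = 2 - (5 + M)*(-4 + M)/2 = 2 - (-4 + M)*(5 + M)/2)
l(V) = 3*sqrt(V)*(12 - V/2 - V**2/2) (l(V) = 3*((12 - V/2 - V**2/2)*sqrt(V)) = 3*(sqrt(V)*(12 - V/2 - V**2/2)) = 3*sqrt(V)*(12 - V/2 - V**2/2))
((8 - 22*27) + 2004)/(-4912 + l(36)) = ((8 - 22*27) + 2004)/(-4912 + 3*sqrt(36)*(24 - 1*36 - 1*36**2)/2) = ((8 - 594) + 2004)/(-4912 + (3/2)*6*(24 - 36 - 1*1296)) = (-586 + 2004)/(-4912 + (3/2)*6*(24 - 36 - 1296)) = 1418/(-4912 + (3/2)*6*(-1308)) = 1418/(-4912 - 11772) = 1418/(-16684) = 1418*(-1/16684) = -709/8342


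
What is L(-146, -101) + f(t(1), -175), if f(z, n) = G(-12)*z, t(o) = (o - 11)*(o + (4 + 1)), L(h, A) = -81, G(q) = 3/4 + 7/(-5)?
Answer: -42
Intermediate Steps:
G(q) = -13/20 (G(q) = 3*(¼) + 7*(-⅕) = ¾ - 7/5 = -13/20)
t(o) = (-11 + o)*(5 + o) (t(o) = (-11 + o)*(o + 5) = (-11 + o)*(5 + o))
f(z, n) = -13*z/20
L(-146, -101) + f(t(1), -175) = -81 - 13*(-55 + 1² - 6*1)/20 = -81 - 13*(-55 + 1 - 6)/20 = -81 - 13/20*(-60) = -81 + 39 = -42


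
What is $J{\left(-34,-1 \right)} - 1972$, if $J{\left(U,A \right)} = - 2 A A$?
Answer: $-1974$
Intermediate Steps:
$J{\left(U,A \right)} = - 2 A^{2}$
$J{\left(-34,-1 \right)} - 1972 = - 2 \left(-1\right)^{2} - 1972 = \left(-2\right) 1 - 1972 = -2 - 1972 = -1974$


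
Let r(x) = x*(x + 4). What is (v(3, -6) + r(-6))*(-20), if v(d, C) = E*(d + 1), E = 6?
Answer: -720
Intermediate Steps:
r(x) = x*(4 + x)
v(d, C) = 6 + 6*d (v(d, C) = 6*(d + 1) = 6*(1 + d) = 6 + 6*d)
(v(3, -6) + r(-6))*(-20) = ((6 + 6*3) - 6*(4 - 6))*(-20) = ((6 + 18) - 6*(-2))*(-20) = (24 + 12)*(-20) = 36*(-20) = -720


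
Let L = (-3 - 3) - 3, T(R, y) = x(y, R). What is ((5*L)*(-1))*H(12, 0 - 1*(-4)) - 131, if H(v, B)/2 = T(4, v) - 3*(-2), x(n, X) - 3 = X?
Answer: 1039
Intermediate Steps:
x(n, X) = 3 + X
T(R, y) = 3 + R
L = -9 (L = -6 - 3 = -9)
H(v, B) = 26 (H(v, B) = 2*((3 + 4) - 3*(-2)) = 2*(7 + 6) = 2*13 = 26)
((5*L)*(-1))*H(12, 0 - 1*(-4)) - 131 = ((5*(-9))*(-1))*26 - 131 = -45*(-1)*26 - 131 = 45*26 - 131 = 1170 - 131 = 1039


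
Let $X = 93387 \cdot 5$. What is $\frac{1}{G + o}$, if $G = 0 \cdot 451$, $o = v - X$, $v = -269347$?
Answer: $- \frac{1}{736282} \approx -1.3582 \cdot 10^{-6}$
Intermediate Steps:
$X = 466935$
$o = -736282$ ($o = -269347 - 466935 = -736282$)
$G = 0$
$\frac{1}{G + o} = \frac{1}{0 - 736282} = \frac{1}{-736282} = - \frac{1}{736282}$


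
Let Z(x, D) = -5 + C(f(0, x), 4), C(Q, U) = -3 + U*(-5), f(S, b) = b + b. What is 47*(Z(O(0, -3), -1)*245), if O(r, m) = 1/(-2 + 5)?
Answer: -322420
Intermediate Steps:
f(S, b) = 2*b
O(r, m) = ⅓ (O(r, m) = 1/3 = ⅓)
C(Q, U) = -3 - 5*U
Z(x, D) = -28 (Z(x, D) = -5 + (-3 - 5*4) = -5 + (-3 - 20) = -5 - 23 = -28)
47*(Z(O(0, -3), -1)*245) = 47*(-28*245) = 47*(-6860) = -322420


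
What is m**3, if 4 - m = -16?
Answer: 8000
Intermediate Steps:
m = 20 (m = 4 - 1*(-16) = 4 + 16 = 20)
m**3 = 20**3 = 8000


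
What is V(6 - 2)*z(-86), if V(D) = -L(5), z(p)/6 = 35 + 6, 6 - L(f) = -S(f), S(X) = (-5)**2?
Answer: -7626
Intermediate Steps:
S(X) = 25
L(f) = 31 (L(f) = 6 - (-1)*25 = 6 - 1*(-25) = 6 + 25 = 31)
z(p) = 246 (z(p) = 6*(35 + 6) = 6*41 = 246)
V(D) = -31 (V(D) = -1*31 = -31)
V(6 - 2)*z(-86) = -31*246 = -7626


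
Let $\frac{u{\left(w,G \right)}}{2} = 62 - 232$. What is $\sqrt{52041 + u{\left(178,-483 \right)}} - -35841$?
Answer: $35841 + \sqrt{51701} \approx 36068.0$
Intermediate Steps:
$u{\left(w,G \right)} = -340$ ($u{\left(w,G \right)} = 2 \left(62 - 232\right) = 2 \left(-170\right) = -340$)
$\sqrt{52041 + u{\left(178,-483 \right)}} - -35841 = \sqrt{52041 - 340} - -35841 = \sqrt{51701} + 35841 = 35841 + \sqrt{51701}$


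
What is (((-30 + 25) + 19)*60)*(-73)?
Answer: -61320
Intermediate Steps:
(((-30 + 25) + 19)*60)*(-73) = ((-5 + 19)*60)*(-73) = (14*60)*(-73) = 840*(-73) = -61320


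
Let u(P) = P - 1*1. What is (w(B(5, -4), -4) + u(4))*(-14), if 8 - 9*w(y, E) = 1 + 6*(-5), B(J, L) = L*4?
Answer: -896/9 ≈ -99.556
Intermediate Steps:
B(J, L) = 4*L
u(P) = -1 + P (u(P) = P - 1 = -1 + P)
w(y, E) = 37/9 (w(y, E) = 8/9 - (1 + 6*(-5))/9 = 8/9 - (1 - 30)/9 = 8/9 - 1/9*(-29) = 8/9 + 29/9 = 37/9)
(w(B(5, -4), -4) + u(4))*(-14) = (37/9 + (-1 + 4))*(-14) = (37/9 + 3)*(-14) = (64/9)*(-14) = -896/9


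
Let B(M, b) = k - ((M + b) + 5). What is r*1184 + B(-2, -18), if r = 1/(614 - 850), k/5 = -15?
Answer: -3836/59 ≈ -65.017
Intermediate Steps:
k = -75 (k = 5*(-15) = -75)
B(M, b) = -80 - M - b (B(M, b) = -75 - ((M + b) + 5) = -75 - (5 + M + b) = -75 + (-5 - M - b) = -80 - M - b)
r = -1/236 (r = 1/(-236) = -1/236 ≈ -0.0042373)
r*1184 + B(-2, -18) = -1/236*1184 + (-80 - 1*(-2) - 1*(-18)) = -296/59 + (-80 + 2 + 18) = -296/59 - 60 = -3836/59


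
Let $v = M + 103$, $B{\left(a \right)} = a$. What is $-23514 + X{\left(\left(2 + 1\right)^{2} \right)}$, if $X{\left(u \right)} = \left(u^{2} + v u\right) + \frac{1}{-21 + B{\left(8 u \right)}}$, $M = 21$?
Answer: $- \frac{1138166}{51} \approx -22317.0$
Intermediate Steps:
$v = 124$ ($v = 21 + 103 = 124$)
$X{\left(u \right)} = u^{2} + \frac{1}{-21 + 8 u} + 124 u$ ($X{\left(u \right)} = \left(u^{2} + 124 u\right) + \frac{1}{-21 + 8 u} = u^{2} + \frac{1}{-21 + 8 u} + 124 u$)
$-23514 + X{\left(\left(2 + 1\right)^{2} \right)} = -23514 + \frac{1 - 2604 \left(2 + 1\right)^{2} + 8 \left(\left(2 + 1\right)^{2}\right)^{3} + 971 \left(\left(2 + 1\right)^{2}\right)^{2}}{-21 + 8 \left(2 + 1\right)^{2}} = -23514 + \frac{1 - 2604 \cdot 3^{2} + 8 \left(3^{2}\right)^{3} + 971 \left(3^{2}\right)^{2}}{-21 + 8 \cdot 3^{2}} = -23514 + \frac{1 - 23436 + 8 \cdot 9^{3} + 971 \cdot 9^{2}}{-21 + 8 \cdot 9} = -23514 + \frac{1 - 23436 + 8 \cdot 729 + 971 \cdot 81}{-21 + 72} = -23514 + \frac{1 - 23436 + 5832 + 78651}{51} = -23514 + \frac{1}{51} \cdot 61048 = -23514 + \frac{61048}{51} = - \frac{1138166}{51}$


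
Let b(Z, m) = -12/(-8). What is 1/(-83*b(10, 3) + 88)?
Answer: -2/73 ≈ -0.027397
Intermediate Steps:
b(Z, m) = 3/2 (b(Z, m) = -12*(-⅛) = 3/2)
1/(-83*b(10, 3) + 88) = 1/(-83*3/2 + 88) = 1/(-249/2 + 88) = 1/(-73/2) = -2/73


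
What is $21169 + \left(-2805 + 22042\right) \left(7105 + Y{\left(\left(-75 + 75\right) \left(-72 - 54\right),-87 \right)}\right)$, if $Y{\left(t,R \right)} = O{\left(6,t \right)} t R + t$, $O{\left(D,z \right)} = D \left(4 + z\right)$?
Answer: $136700054$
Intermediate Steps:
$Y{\left(t,R \right)} = t + R t \left(24 + 6 t\right)$ ($Y{\left(t,R \right)} = 6 \left(4 + t\right) t R + t = \left(24 + 6 t\right) t R + t = t \left(24 + 6 t\right) R + t = R t \left(24 + 6 t\right) + t = t + R t \left(24 + 6 t\right)$)
$21169 + \left(-2805 + 22042\right) \left(7105 + Y{\left(\left(-75 + 75\right) \left(-72 - 54\right),-87 \right)}\right) = 21169 + \left(-2805 + 22042\right) \left(7105 + \left(-75 + 75\right) \left(-72 - 54\right) \left(1 + 6 \left(-87\right) \left(4 + \left(-75 + 75\right) \left(-72 - 54\right)\right)\right)\right) = 21169 + 19237 \left(7105 + 0 \left(-126\right) \left(1 + 6 \left(-87\right) \left(4 + 0 \left(-126\right)\right)\right)\right) = 21169 + 19237 \left(7105 + 0 \left(1 + 6 \left(-87\right) \left(4 + 0\right)\right)\right) = 21169 + 19237 \left(7105 + 0 \left(1 + 6 \left(-87\right) 4\right)\right) = 21169 + 19237 \left(7105 + 0 \left(1 - 2088\right)\right) = 21169 + 19237 \left(7105 + 0 \left(-2087\right)\right) = 21169 + 19237 \left(7105 + 0\right) = 21169 + 19237 \cdot 7105 = 21169 + 136678885 = 136700054$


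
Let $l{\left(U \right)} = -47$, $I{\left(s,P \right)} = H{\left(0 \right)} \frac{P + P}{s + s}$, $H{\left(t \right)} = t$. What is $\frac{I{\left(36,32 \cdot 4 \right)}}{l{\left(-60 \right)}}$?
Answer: $0$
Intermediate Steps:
$I{\left(s,P \right)} = 0$ ($I{\left(s,P \right)} = 0 \frac{P + P}{s + s} = 0 \frac{2 P}{2 s} = 0 \cdot 2 P \frac{1}{2 s} = 0 \frac{P}{s} = 0$)
$\frac{I{\left(36,32 \cdot 4 \right)}}{l{\left(-60 \right)}} = \frac{0}{-47} = 0 \left(- \frac{1}{47}\right) = 0$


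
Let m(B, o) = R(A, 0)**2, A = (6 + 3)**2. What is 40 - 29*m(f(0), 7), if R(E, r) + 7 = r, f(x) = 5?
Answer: -1381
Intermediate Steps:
A = 81 (A = 9**2 = 81)
R(E, r) = -7 + r
m(B, o) = 49 (m(B, o) = (-7 + 0)**2 = (-7)**2 = 49)
40 - 29*m(f(0), 7) = 40 - 29*49 = 40 - 1421 = -1381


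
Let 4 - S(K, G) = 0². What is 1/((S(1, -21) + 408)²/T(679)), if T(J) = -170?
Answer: -85/84872 ≈ -0.0010015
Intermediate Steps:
S(K, G) = 4 (S(K, G) = 4 - 1*0² = 4 - 1*0 = 4 + 0 = 4)
1/((S(1, -21) + 408)²/T(679)) = 1/((4 + 408)²/(-170)) = 1/(412²*(-1/170)) = 1/(169744*(-1/170)) = 1/(-84872/85) = -85/84872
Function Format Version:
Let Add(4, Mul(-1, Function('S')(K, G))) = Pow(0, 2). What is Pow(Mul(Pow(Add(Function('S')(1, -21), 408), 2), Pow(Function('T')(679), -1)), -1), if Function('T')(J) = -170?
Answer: Rational(-85, 84872) ≈ -0.0010015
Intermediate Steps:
Function('S')(K, G) = 4 (Function('S')(K, G) = Add(4, Mul(-1, Pow(0, 2))) = Add(4, Mul(-1, 0)) = Add(4, 0) = 4)
Pow(Mul(Pow(Add(Function('S')(1, -21), 408), 2), Pow(Function('T')(679), -1)), -1) = Pow(Mul(Pow(Add(4, 408), 2), Pow(-170, -1)), -1) = Pow(Mul(Pow(412, 2), Rational(-1, 170)), -1) = Pow(Mul(169744, Rational(-1, 170)), -1) = Pow(Rational(-84872, 85), -1) = Rational(-85, 84872)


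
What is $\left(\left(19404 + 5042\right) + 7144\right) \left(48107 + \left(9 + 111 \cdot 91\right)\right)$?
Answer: $1839075030$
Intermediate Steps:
$\left(\left(19404 + 5042\right) + 7144\right) \left(48107 + \left(9 + 111 \cdot 91\right)\right) = \left(24446 + 7144\right) \left(48107 + \left(9 + 10101\right)\right) = 31590 \left(48107 + 10110\right) = 31590 \cdot 58217 = 1839075030$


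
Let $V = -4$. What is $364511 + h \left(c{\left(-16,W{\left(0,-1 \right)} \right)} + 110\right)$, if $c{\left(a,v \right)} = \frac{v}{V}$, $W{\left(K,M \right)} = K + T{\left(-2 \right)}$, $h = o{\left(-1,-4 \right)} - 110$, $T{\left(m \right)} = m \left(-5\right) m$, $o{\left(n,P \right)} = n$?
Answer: $351746$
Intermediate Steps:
$T{\left(m \right)} = - 5 m^{2}$ ($T{\left(m \right)} = - 5 m m = - 5 m^{2}$)
$h = -111$ ($h = -1 - 110 = -111$)
$W{\left(K,M \right)} = -20 + K$ ($W{\left(K,M \right)} = K - 5 \left(-2\right)^{2} = K - 20 = -20 + K$)
$c{\left(a,v \right)} = - \frac{v}{4}$ ($c{\left(a,v \right)} = \frac{v}{-4} = v \left(- \frac{1}{4}\right) = - \frac{v}{4}$)
$364511 + h \left(c{\left(-16,W{\left(0,-1 \right)} \right)} + 110\right) = 364511 - 111 \left(- \frac{-20 + 0}{4} + 110\right) = 364511 - 111 \left(\left(- \frac{1}{4}\right) \left(-20\right) + 110\right) = 364511 - 111 \left(5 + 110\right) = 364511 - 12765 = 351746$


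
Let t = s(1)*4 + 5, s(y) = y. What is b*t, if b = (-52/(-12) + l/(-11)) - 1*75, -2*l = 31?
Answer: -13713/22 ≈ -623.32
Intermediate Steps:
l = -31/2 (l = -½*31 = -31/2 ≈ -15.500)
b = -4571/66 (b = (-52/(-12) - 31/2/(-11)) - 1*75 = (-52*(-1/12) - 31/2*(-1/11)) - 75 = (13/3 + 31/22) - 75 = 379/66 - 75 = -4571/66 ≈ -69.258)
t = 9 (t = 1*4 + 5 = 4 + 5 = 9)
b*t = -4571/66*9 = -13713/22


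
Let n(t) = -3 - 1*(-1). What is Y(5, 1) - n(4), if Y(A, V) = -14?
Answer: -12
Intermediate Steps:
n(t) = -2 (n(t) = -3 + 1 = -2)
Y(5, 1) - n(4) = -14 - 1*(-2) = -14 + 2 = -12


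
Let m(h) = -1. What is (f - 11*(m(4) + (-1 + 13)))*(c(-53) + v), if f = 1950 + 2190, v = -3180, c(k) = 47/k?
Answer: -677551153/53 ≈ -1.2784e+7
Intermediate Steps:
f = 4140
(f - 11*(m(4) + (-1 + 13)))*(c(-53) + v) = (4140 - 11*(-1 + (-1 + 13)))*(47/(-53) - 3180) = (4140 - 11*(-1 + 12))*(47*(-1/53) - 3180) = (4140 - 11*11)*(-47/53 - 3180) = (4140 - 121)*(-168587/53) = 4019*(-168587/53) = -677551153/53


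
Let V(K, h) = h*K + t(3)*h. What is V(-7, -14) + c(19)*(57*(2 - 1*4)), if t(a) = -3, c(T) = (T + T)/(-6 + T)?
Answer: -2512/13 ≈ -193.23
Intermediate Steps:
c(T) = 2*T/(-6 + T) (c(T) = (2*T)/(-6 + T) = 2*T/(-6 + T))
V(K, h) = -3*h + K*h (V(K, h) = h*K - 3*h = K*h - 3*h = -3*h + K*h)
V(-7, -14) + c(19)*(57*(2 - 1*4)) = -14*(-3 - 7) + (2*19/(-6 + 19))*(57*(2 - 1*4)) = -14*(-10) + (2*19/13)*(57*(2 - 4)) = 140 + (2*19*(1/13))*(57*(-2)) = 140 + (38/13)*(-114) = 140 - 4332/13 = -2512/13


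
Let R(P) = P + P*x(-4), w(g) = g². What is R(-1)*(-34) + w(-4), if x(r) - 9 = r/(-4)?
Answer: 390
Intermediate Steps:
x(r) = 9 - r/4 (x(r) = 9 + r/(-4) = 9 + r*(-¼) = 9 - r/4)
R(P) = 11*P (R(P) = P + P*(9 - ¼*(-4)) = P + P*(9 + 1) = P + P*10 = P + 10*P = 11*P)
R(-1)*(-34) + w(-4) = (11*(-1))*(-34) + (-4)² = -11*(-34) + 16 = 374 + 16 = 390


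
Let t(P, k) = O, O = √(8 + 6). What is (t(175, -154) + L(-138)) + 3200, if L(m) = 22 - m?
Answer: 3360 + √14 ≈ 3363.7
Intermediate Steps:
O = √14 ≈ 3.7417
t(P, k) = √14
(t(175, -154) + L(-138)) + 3200 = (√14 + (22 - 1*(-138))) + 3200 = (√14 + (22 + 138)) + 3200 = (√14 + 160) + 3200 = (160 + √14) + 3200 = 3360 + √14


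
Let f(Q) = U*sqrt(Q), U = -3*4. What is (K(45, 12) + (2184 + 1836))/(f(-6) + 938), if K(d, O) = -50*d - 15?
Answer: 823095/440354 + 5265*I*sqrt(6)/220177 ≈ 1.8692 + 0.058574*I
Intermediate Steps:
U = -12
f(Q) = -12*sqrt(Q)
K(d, O) = -15 - 50*d
(K(45, 12) + (2184 + 1836))/(f(-6) + 938) = ((-15 - 50*45) + (2184 + 1836))/(-12*I*sqrt(6) + 938) = ((-15 - 2250) + 4020)/(-12*I*sqrt(6) + 938) = (-2265 + 4020)/(-12*I*sqrt(6) + 938) = 1755/(938 - 12*I*sqrt(6))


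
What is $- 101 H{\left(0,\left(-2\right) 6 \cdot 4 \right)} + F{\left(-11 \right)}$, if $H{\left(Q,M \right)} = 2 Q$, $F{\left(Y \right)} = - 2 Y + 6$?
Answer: $28$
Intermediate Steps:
$F{\left(Y \right)} = 6 - 2 Y$
$- 101 H{\left(0,\left(-2\right) 6 \cdot 4 \right)} + F{\left(-11 \right)} = - 101 \cdot 2 \cdot 0 + \left(6 - -22\right) = \left(-101\right) 0 + \left(6 + 22\right) = 0 + 28 = 28$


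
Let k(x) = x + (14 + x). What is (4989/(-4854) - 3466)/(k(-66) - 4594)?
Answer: 5609651/7624016 ≈ 0.73579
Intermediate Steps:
k(x) = 14 + 2*x
(4989/(-4854) - 3466)/(k(-66) - 4594) = (4989/(-4854) - 3466)/((14 + 2*(-66)) - 4594) = (4989*(-1/4854) - 3466)/((14 - 132) - 4594) = (-1663/1618 - 3466)/(-118 - 4594) = -5609651/1618/(-4712) = -5609651/1618*(-1/4712) = 5609651/7624016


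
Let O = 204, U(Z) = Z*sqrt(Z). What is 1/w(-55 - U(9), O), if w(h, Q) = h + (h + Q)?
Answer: 1/40 ≈ 0.025000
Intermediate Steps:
U(Z) = Z**(3/2)
w(h, Q) = Q + 2*h (w(h, Q) = h + (Q + h) = Q + 2*h)
1/w(-55 - U(9), O) = 1/(204 + 2*(-55 - 9**(3/2))) = 1/(204 + 2*(-55 - 1*27)) = 1/(204 + 2*(-55 - 27)) = 1/(204 + 2*(-82)) = 1/(204 - 164) = 1/40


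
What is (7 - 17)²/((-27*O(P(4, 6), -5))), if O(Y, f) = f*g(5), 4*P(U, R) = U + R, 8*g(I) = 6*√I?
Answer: 16*√5/81 ≈ 0.44169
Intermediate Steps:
g(I) = 3*√I/4 (g(I) = (6*√I)/8 = 3*√I/4)
P(U, R) = R/4 + U/4 (P(U, R) = (U + R)/4 = (R + U)/4 = R/4 + U/4)
O(Y, f) = 3*f*√5/4 (O(Y, f) = f*(3*√5/4) = 3*f*√5/4)
(7 - 17)²/((-27*O(P(4, 6), -5))) = (7 - 17)²/((-81*(-5)*√5/4)) = (-10)²/((-(-405)*√5/4)) = 100/((405*√5/4)) = 100*(4*√5/2025) = 16*√5/81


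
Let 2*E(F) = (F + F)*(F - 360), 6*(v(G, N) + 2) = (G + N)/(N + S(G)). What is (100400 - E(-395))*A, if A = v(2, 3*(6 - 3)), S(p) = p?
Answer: 2176075/6 ≈ 3.6268e+5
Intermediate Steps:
v(G, N) = -11/6 (v(G, N) = -2 + ((G + N)/(N + G))/6 = -2 + ((G + N)/(G + N))/6 = -2 + (1/6)*1 = -2 + 1/6 = -11/6)
A = -11/6 ≈ -1.8333
E(F) = F*(-360 + F) (E(F) = ((F + F)*(F - 360))/2 = ((2*F)*(-360 + F))/2 = (2*F*(-360 + F))/2 = F*(-360 + F))
(100400 - E(-395))*A = (100400 - (-395)*(-360 - 395))*(-11/6) = (100400 - (-395)*(-755))*(-11/6) = (100400 - 1*298225)*(-11/6) = (100400 - 298225)*(-11/6) = -197825*(-11/6) = 2176075/6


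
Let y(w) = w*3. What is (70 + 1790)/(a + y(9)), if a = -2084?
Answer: -1860/2057 ≈ -0.90423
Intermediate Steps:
y(w) = 3*w
(70 + 1790)/(a + y(9)) = (70 + 1790)/(-2084 + 3*9) = 1860/(-2084 + 27) = 1860/(-2057) = 1860*(-1/2057) = -1860/2057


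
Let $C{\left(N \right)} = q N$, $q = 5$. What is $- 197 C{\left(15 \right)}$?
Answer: $-14775$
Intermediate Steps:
$C{\left(N \right)} = 5 N$
$- 197 C{\left(15 \right)} = - 197 \cdot 5 \cdot 15 = \left(-197\right) 75 = -14775$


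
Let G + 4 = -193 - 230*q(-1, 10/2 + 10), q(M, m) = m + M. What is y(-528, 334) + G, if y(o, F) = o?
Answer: -3945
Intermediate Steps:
q(M, m) = M + m
G = -3417 (G = -4 + (-193 - 230*(-1 + (10/2 + 10))) = -4 + (-193 - 230*(-1 + (10*(½) + 10))) = -4 + (-193 - 230*(-1 + (5 + 10))) = -4 + (-193 - 230*(-1 + 15)) = -4 + (-193 - 230*14) = -4 + (-193 - 3220) = -4 - 3413 = -3417)
y(-528, 334) + G = -528 - 3417 = -3945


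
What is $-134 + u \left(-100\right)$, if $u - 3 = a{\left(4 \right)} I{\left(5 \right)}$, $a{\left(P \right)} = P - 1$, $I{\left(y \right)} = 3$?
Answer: $-1334$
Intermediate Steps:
$a{\left(P \right)} = -1 + P$
$u = 12$ ($u = 3 + \left(-1 + 4\right) 3 = 3 + 3 \cdot 3 = 3 + 9 = 12$)
$-134 + u \left(-100\right) = -134 + 12 \left(-100\right) = -134 - 1200 = -1334$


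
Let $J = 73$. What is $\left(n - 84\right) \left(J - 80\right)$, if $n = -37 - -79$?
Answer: $294$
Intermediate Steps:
$n = 42$ ($n = -37 + 79 = 42$)
$\left(n - 84\right) \left(J - 80\right) = \left(42 - 84\right) \left(73 - 80\right) = - 42 \left(73 - 80\right) = \left(-42\right) \left(-7\right) = 294$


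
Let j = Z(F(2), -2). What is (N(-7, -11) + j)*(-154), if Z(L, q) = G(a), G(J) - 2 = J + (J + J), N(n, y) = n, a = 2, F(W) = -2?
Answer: -154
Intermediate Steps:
G(J) = 2 + 3*J (G(J) = 2 + (J + (J + J)) = 2 + (J + 2*J) = 2 + 3*J)
Z(L, q) = 8 (Z(L, q) = 2 + 3*2 = 2 + 6 = 8)
j = 8
(N(-7, -11) + j)*(-154) = (-7 + 8)*(-154) = 1*(-154) = -154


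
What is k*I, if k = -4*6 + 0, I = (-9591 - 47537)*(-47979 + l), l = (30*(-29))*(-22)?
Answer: -39540345408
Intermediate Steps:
l = 19140 (l = -870*(-22) = 19140)
I = 1647514392 (I = (-9591 - 47537)*(-47979 + 19140) = -57128*(-28839) = 1647514392)
k = -24 (k = -24 + 0 = -24)
k*I = -24*1647514392 = -39540345408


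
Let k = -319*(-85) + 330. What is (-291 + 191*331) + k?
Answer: 90375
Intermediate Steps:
k = 27445 (k = 27115 + 330 = 27445)
(-291 + 191*331) + k = (-291 + 191*331) + 27445 = (-291 + 63221) + 27445 = 62930 + 27445 = 90375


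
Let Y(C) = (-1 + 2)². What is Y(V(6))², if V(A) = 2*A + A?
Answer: 1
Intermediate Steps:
V(A) = 3*A
Y(C) = 1 (Y(C) = 1² = 1)
Y(V(6))² = 1² = 1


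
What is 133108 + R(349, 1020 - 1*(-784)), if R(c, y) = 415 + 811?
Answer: 134334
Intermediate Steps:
R(c, y) = 1226
133108 + R(349, 1020 - 1*(-784)) = 133108 + 1226 = 134334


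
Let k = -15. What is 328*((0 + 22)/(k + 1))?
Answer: -3608/7 ≈ -515.43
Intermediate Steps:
328*((0 + 22)/(k + 1)) = 328*((0 + 22)/(-15 + 1)) = 328*(22/(-14)) = 328*(22*(-1/14)) = 328*(-11/7) = -3608/7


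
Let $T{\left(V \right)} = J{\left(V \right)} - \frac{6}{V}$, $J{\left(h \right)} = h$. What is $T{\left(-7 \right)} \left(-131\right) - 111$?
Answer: $\frac{4856}{7} \approx 693.71$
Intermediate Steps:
$T{\left(V \right)} = V - \frac{6}{V}$
$T{\left(-7 \right)} \left(-131\right) - 111 = \left(-7 - \frac{6}{-7}\right) \left(-131\right) - 111 = \left(-7 - - \frac{6}{7}\right) \left(-131\right) - 111 = \left(-7 + \frac{6}{7}\right) \left(-131\right) - 111 = \left(- \frac{43}{7}\right) \left(-131\right) - 111 = \frac{5633}{7} - 111 = \frac{4856}{7}$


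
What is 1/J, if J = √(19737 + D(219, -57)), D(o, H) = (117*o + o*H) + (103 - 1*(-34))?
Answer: √33014/33014 ≈ 0.0055037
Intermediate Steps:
D(o, H) = 137 + 117*o + H*o (D(o, H) = (117*o + H*o) + (103 + 34) = (117*o + H*o) + 137 = 137 + 117*o + H*o)
J = √33014 (J = √(19737 + (137 + 117*219 - 57*219)) = √(19737 + (137 + 25623 - 12483)) = √(19737 + 13277) = √33014 ≈ 181.70)
1/J = 1/(√33014) = √33014/33014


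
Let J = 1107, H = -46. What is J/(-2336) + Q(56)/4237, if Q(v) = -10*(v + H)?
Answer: -4923959/9897632 ≈ -0.49749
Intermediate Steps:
Q(v) = 460 - 10*v (Q(v) = -10*(v - 46) = -10*(-46 + v) = 460 - 10*v)
J/(-2336) + Q(56)/4237 = 1107/(-2336) + (460 - 10*56)/4237 = 1107*(-1/2336) + (460 - 560)*(1/4237) = -1107/2336 - 100*1/4237 = -1107/2336 - 100/4237 = -4923959/9897632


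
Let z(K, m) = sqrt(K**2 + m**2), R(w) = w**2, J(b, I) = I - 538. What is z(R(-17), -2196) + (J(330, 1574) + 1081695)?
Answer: 1082731 + sqrt(4905937) ≈ 1.0849e+6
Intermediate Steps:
J(b, I) = -538 + I
z(R(-17), -2196) + (J(330, 1574) + 1081695) = sqrt(((-17)**2)**2 + (-2196)**2) + ((-538 + 1574) + 1081695) = sqrt(289**2 + 4822416) + (1036 + 1081695) = sqrt(83521 + 4822416) + 1082731 = sqrt(4905937) + 1082731 = 1082731 + sqrt(4905937)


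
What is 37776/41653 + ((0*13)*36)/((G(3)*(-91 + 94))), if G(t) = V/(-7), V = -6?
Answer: 37776/41653 ≈ 0.90692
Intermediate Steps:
G(t) = 6/7 (G(t) = -6/(-7) = -6*(-⅐) = 6/7)
37776/41653 + ((0*13)*36)/((G(3)*(-91 + 94))) = 37776/41653 + ((0*13)*36)/((6*(-91 + 94)/7)) = 37776*(1/41653) + (0*36)/(((6/7)*3)) = 37776/41653 + 0/(18/7) = 37776/41653 + 0*(7/18) = 37776/41653 + 0 = 37776/41653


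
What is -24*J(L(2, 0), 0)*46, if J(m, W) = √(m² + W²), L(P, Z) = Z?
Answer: 0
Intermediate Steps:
J(m, W) = √(W² + m²)
-24*J(L(2, 0), 0)*46 = -24*√(0² + 0²)*46 = -24*√(0 + 0)*46 = -24*√0*46 = -24*0*46 = 0*46 = 0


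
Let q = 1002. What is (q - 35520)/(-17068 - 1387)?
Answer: 34518/18455 ≈ 1.8704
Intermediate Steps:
(q - 35520)/(-17068 - 1387) = (1002 - 35520)/(-17068 - 1387) = -34518/(-18455) = -34518*(-1/18455) = 34518/18455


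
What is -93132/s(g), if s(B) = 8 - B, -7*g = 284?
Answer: -162981/85 ≈ -1917.4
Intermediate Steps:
g = -284/7 (g = -⅐*284 = -284/7 ≈ -40.571)
-93132/s(g) = -93132/(8 - 1*(-284/7)) = -93132/(8 + 284/7) = -93132/340/7 = -93132*7/340 = -162981/85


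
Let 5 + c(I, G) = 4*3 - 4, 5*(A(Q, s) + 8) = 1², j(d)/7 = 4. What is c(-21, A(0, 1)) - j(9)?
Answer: -25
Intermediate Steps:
j(d) = 28 (j(d) = 7*4 = 28)
A(Q, s) = -39/5 (A(Q, s) = -8 + (⅕)*1² = -8 + (⅕)*1 = -8 + ⅕ = -39/5)
c(I, G) = 3 (c(I, G) = -5 + (4*3 - 4) = -5 + (12 - 4) = -5 + 8 = 3)
c(-21, A(0, 1)) - j(9) = 3 - 1*28 = 3 - 28 = -25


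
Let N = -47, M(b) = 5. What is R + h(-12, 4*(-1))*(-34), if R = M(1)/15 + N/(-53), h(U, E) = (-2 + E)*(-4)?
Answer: -129550/159 ≈ -814.78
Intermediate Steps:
h(U, E) = 8 - 4*E
R = 194/159 (R = 5/15 - 47/(-53) = 5*(1/15) - 47*(-1/53) = 1/3 + 47/53 = 194/159 ≈ 1.2201)
R + h(-12, 4*(-1))*(-34) = 194/159 + (8 - 16*(-1))*(-34) = 194/159 + (8 - 4*(-4))*(-34) = 194/159 + (8 + 16)*(-34) = 194/159 + 24*(-34) = 194/159 - 816 = -129550/159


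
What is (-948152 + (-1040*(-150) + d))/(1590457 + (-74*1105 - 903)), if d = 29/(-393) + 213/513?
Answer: -2218123663/4221983673 ≈ -0.52537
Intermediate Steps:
d = 7648/22401 (d = 29*(-1/393) + 213*(1/513) = -29/393 + 71/171 = 7648/22401 ≈ 0.34141)
(-948152 + (-1040*(-150) + d))/(1590457 + (-74*1105 - 903)) = (-948152 + (-1040*(-150) + 7648/22401))/(1590457 + (-74*1105 - 903)) = (-948152 + (156000 + 7648/22401))/(1590457 + (-81770 - 903)) = (-948152 + 3494563648/22401)/(1590457 - 82673) = -17744989304/22401/1507784 = -17744989304/22401*1/1507784 = -2218123663/4221983673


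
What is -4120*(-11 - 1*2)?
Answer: 53560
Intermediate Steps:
-4120*(-11 - 1*2) = -4120*(-11 - 2) = -4120*(-13) = 53560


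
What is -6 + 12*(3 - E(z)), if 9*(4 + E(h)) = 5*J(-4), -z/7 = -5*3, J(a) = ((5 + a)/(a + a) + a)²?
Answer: -567/16 ≈ -35.438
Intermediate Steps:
J(a) = (a + (5 + a)/(2*a))² (J(a) = ((5 + a)/((2*a)) + a)² = ((5 + a)*(1/(2*a)) + a)² = ((5 + a)/(2*a) + a)² = (a + (5 + a)/(2*a))²)
z = 105 (z = -(-35)*3 = -7*(-15) = 105)
E(h) = 349/64 (E(h) = -4 + (5*((¼)*(5 - 4 + 2*(-4)²)²/(-4)²))/9 = -4 + (5*((¼)*(1/16)*(5 - 4 + 2*16)²))/9 = -4 + (5*((¼)*(1/16)*(5 - 4 + 32)²))/9 = -4 + (5*((¼)*(1/16)*33²))/9 = -4 + (5*((¼)*(1/16)*1089))/9 = -4 + (5*(1089/64))/9 = -4 + (⅑)*(5445/64) = -4 + 605/64 = 349/64)
-6 + 12*(3 - E(z)) = -6 + 12*(3 - 1*349/64) = -6 + 12*(3 - 349/64) = -6 + 12*(-157/64) = -6 - 471/16 = -567/16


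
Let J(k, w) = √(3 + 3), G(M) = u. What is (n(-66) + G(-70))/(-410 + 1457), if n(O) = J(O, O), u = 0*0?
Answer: √6/1047 ≈ 0.0023395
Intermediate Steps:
u = 0
G(M) = 0
J(k, w) = √6
n(O) = √6
(n(-66) + G(-70))/(-410 + 1457) = (√6 + 0)/(-410 + 1457) = √6/1047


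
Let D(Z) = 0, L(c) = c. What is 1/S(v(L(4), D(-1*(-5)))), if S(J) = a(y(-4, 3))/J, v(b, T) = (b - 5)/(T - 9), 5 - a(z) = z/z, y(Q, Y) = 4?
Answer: 1/36 ≈ 0.027778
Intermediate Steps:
a(z) = 4 (a(z) = 5 - z/z = 5 - 1*1 = 5 - 1 = 4)
v(b, T) = (-5 + b)/(-9 + T)
S(J) = 4/J
1/S(v(L(4), D(-1*(-5)))) = 1/(4/(((-5 + 4)/(-9 + 0)))) = 1/(4/((-1/(-9)))) = 1/(4/((-1/9*(-1)))) = 1/(4/(1/9)) = 1/(4*9) = 1/36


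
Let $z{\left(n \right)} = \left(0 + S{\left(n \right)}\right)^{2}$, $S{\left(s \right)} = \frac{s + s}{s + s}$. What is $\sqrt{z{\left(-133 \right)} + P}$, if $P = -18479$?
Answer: $i \sqrt{18478} \approx 135.93 i$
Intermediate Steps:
$S{\left(s \right)} = 1$ ($S{\left(s \right)} = \frac{2 s}{2 s} = 2 s \frac{1}{2 s} = 1$)
$z{\left(n \right)} = 1$ ($z{\left(n \right)} = \left(0 + 1\right)^{2} = 1^{2} = 1$)
$\sqrt{z{\left(-133 \right)} + P} = \sqrt{1 - 18479} = \sqrt{-18478} = i \sqrt{18478}$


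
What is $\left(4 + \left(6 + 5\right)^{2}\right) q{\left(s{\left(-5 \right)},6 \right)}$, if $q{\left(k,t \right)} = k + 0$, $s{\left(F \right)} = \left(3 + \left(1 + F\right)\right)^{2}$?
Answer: $125$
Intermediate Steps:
$s{\left(F \right)} = \left(4 + F\right)^{2}$
$q{\left(k,t \right)} = k$
$\left(4 + \left(6 + 5\right)^{2}\right) q{\left(s{\left(-5 \right)},6 \right)} = \left(4 + \left(6 + 5\right)^{2}\right) \left(4 - 5\right)^{2} = \left(4 + 11^{2}\right) \left(-1\right)^{2} = \left(4 + 121\right) 1 = 125 \cdot 1 = 125$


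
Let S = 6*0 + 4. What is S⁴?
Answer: 256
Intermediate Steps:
S = 4 (S = 0 + 4 = 4)
S⁴ = 4⁴ = 256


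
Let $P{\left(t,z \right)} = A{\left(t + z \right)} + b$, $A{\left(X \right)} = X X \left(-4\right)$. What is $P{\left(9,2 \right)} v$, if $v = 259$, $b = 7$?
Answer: $-123543$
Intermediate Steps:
$A{\left(X \right)} = - 4 X^{2}$ ($A{\left(X \right)} = X^{2} \left(-4\right) = - 4 X^{2}$)
$P{\left(t,z \right)} = 7 - 4 \left(t + z\right)^{2}$ ($P{\left(t,z \right)} = - 4 \left(t + z\right)^{2} + 7 = 7 - 4 \left(t + z\right)^{2}$)
$P{\left(9,2 \right)} v = \left(7 - 4 \left(9 + 2\right)^{2}\right) 259 = \left(7 - 4 \cdot 11^{2}\right) 259 = \left(7 - 484\right) 259 = \left(-477\right) 259 = -123543$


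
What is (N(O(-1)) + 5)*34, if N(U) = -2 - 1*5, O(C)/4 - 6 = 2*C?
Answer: -68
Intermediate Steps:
O(C) = 24 + 8*C (O(C) = 24 + 4*(2*C) = 24 + 8*C)
N(U) = -7 (N(U) = -2 - 5 = -7)
(N(O(-1)) + 5)*34 = (-7 + 5)*34 = -2*34 = -68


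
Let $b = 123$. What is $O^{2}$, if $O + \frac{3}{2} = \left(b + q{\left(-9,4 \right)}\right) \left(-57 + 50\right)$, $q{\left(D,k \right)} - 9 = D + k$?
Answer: $\frac{3171961}{4} \approx 7.9299 \cdot 10^{5}$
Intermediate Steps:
$q{\left(D,k \right)} = 9 + D + k$ ($q{\left(D,k \right)} = 9 + \left(D + k\right) = 9 + D + k$)
$O = - \frac{1781}{2}$ ($O = - \frac{3}{2} + \left(123 + \left(9 - 9 + 4\right)\right) \left(-57 + 50\right) = - \frac{3}{2} + \left(123 + 4\right) \left(-7\right) = - \frac{3}{2} + 127 \left(-7\right) = - \frac{3}{2} - 889 = - \frac{1781}{2} \approx -890.5$)
$O^{2} = \left(- \frac{1781}{2}\right)^{2} = \frac{3171961}{4}$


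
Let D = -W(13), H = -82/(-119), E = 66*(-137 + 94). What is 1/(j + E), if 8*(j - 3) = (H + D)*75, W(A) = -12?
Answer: -476/1292835 ≈ -0.00036818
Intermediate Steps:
E = -2838 (E = 66*(-43) = -2838)
H = 82/119 (H = -82*(-1/119) = 82/119 ≈ 0.68908)
D = 12 (D = -1*(-12) = 12)
j = 58053/476 (j = 3 + ((82/119 + 12)*75)/8 = 3 + ((1510/119)*75)/8 = 3 + (⅛)*(113250/119) = 3 + 56625/476 = 58053/476 ≈ 121.96)
1/(j + E) = 1/(58053/476 - 2838) = 1/(-1292835/476) = -476/1292835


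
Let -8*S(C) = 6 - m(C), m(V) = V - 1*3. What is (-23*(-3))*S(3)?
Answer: -207/4 ≈ -51.750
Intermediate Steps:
m(V) = -3 + V (m(V) = V - 3 = -3 + V)
S(C) = -9/8 + C/8 (S(C) = -(6 - (-3 + C))/8 = -(6 + (3 - C))/8 = -(9 - C)/8 = -9/8 + C/8)
(-23*(-3))*S(3) = (-23*(-3))*(-9/8 + (⅛)*3) = 69*(-9/8 + 3/8) = 69*(-¾) = -207/4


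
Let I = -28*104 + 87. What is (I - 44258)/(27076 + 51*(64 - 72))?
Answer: -47083/26668 ≈ -1.7655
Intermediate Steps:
I = -2825 (I = -2912 + 87 = -2825)
(I - 44258)/(27076 + 51*(64 - 72)) = (-2825 - 44258)/(27076 + 51*(64 - 72)) = -47083/(27076 + 51*(-8)) = -47083/(27076 - 408) = -47083/26668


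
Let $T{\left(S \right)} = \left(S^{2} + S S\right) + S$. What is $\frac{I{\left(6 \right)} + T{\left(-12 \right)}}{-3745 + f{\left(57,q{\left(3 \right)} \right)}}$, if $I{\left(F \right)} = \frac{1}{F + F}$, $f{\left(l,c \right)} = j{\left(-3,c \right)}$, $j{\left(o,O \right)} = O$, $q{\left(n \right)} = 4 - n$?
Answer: $- \frac{3313}{44928} \approx -0.07374$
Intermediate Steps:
$f{\left(l,c \right)} = c$
$I{\left(F \right)} = \frac{1}{2 F}$
$T{\left(S \right)} = S + 2 S^{2}$ ($T{\left(S \right)} = \left(S^{2} + S^{2}\right) + S = 2 S^{2} + S = S + 2 S^{2}$)
$\frac{I{\left(6 \right)} + T{\left(-12 \right)}}{-3745 + f{\left(57,q{\left(3 \right)} \right)}} = \frac{\frac{1}{2 \cdot 6} - 12 \left(1 + 2 \left(-12\right)\right)}{-3745 + \left(4 - 3\right)} = \frac{\frac{1}{2} \cdot \frac{1}{6} - 12 \left(1 - 24\right)}{-3745 + \left(4 - 3\right)} = \frac{\frac{1}{12} - -276}{-3745 + 1} = \frac{\frac{1}{12} + 276}{-3744} = \frac{3313}{12} \left(- \frac{1}{3744}\right) = - \frac{3313}{44928}$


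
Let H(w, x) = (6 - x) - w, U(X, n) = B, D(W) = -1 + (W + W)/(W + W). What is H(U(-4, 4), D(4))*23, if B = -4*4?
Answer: 506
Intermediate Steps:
B = -16
D(W) = 0 (D(W) = -1 + (2*W)/((2*W)) = -1 + (2*W)*(1/(2*W)) = -1 + 1 = 0)
U(X, n) = -16
H(w, x) = 6 - w - x
H(U(-4, 4), D(4))*23 = (6 - 1*(-16) - 1*0)*23 = (6 + 16 + 0)*23 = 22*23 = 506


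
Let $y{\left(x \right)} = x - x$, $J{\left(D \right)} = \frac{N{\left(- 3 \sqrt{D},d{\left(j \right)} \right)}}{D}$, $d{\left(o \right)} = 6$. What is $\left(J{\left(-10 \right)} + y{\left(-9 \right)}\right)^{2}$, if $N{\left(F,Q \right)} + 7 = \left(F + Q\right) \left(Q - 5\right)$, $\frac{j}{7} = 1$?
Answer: $- \frac{89}{100} + \frac{3 i \sqrt{10}}{50} \approx -0.89 + 0.18974 i$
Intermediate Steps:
$j = 7$ ($j = 7 \cdot 1 = 7$)
$N{\left(F,Q \right)} = -7 + \left(-5 + Q\right) \left(F + Q\right)$ ($N{\left(F,Q \right)} = -7 + \left(F + Q\right) \left(Q - 5\right) = -7 + \left(F + Q\right) \left(-5 + Q\right) = -7 + \left(-5 + Q\right) \left(F + Q\right)$)
$J{\left(D \right)} = \frac{-1 - 3 \sqrt{D}}{D}$ ($J{\left(D \right)} = \frac{-7 + 6^{2} - 5 \left(- 3 \sqrt{D}\right) - 30 + - 3 \sqrt{D} 6}{D} = \frac{-7 + 36 + 15 \sqrt{D} - 30 - 18 \sqrt{D}}{D} = \frac{-1 - 3 \sqrt{D}}{D}$)
$y{\left(x \right)} = 0$
$\left(J{\left(-10 \right)} + y{\left(-9 \right)}\right)^{2} = \left(\frac{-1 - 3 \sqrt{-10}}{-10} + 0\right)^{2} = \left(- \frac{-1 - 3 i \sqrt{10}}{10} + 0\right)^{2} = \left(\left(\frac{1}{10} + \frac{3 i \sqrt{10}}{10}\right) + 0\right)^{2} = \left(\frac{1}{10} + \frac{3 i \sqrt{10}}{10}\right)^{2}$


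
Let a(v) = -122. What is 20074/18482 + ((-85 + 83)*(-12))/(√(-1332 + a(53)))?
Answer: 10037/9241 - 12*I*√1454/727 ≈ 1.0861 - 0.6294*I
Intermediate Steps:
20074/18482 + ((-85 + 83)*(-12))/(√(-1332 + a(53))) = 20074/18482 + ((-85 + 83)*(-12))/(√(-1332 - 122)) = 20074*(1/18482) + (-2*(-12))/(√(-1454)) = 10037/9241 + 24/((I*√1454)) = 10037/9241 + 24*(-I*√1454/1454) = 10037/9241 - 12*I*√1454/727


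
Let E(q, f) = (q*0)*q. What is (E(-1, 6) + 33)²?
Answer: 1089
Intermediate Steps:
E(q, f) = 0 (E(q, f) = 0*q = 0)
(E(-1, 6) + 33)² = (0 + 33)² = 33² = 1089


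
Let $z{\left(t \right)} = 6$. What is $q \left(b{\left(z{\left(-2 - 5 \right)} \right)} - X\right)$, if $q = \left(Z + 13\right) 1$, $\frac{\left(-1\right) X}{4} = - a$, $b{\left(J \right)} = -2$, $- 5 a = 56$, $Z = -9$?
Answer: $\frac{856}{5} \approx 171.2$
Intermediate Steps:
$a = - \frac{56}{5}$ ($a = \left(- \frac{1}{5}\right) 56 = - \frac{56}{5} \approx -11.2$)
$X = - \frac{224}{5}$ ($X = - 4 \left(\left(-1\right) \left(- \frac{56}{5}\right)\right) = \left(-4\right) \frac{56}{5} = - \frac{224}{5} \approx -44.8$)
$q = 4$ ($q = \left(-9 + 13\right) 1 = 4 \cdot 1 = 4$)
$q \left(b{\left(z{\left(-2 - 5 \right)} \right)} - X\right) = 4 \left(-2 - - \frac{224}{5}\right) = 4 \left(-2 + \frac{224}{5}\right) = 4 \cdot \frac{214}{5} = \frac{856}{5}$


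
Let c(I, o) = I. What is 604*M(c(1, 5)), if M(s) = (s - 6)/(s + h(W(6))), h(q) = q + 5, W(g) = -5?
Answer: -3020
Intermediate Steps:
h(q) = 5 + q
M(s) = (-6 + s)/s (M(s) = (s - 6)/(s + (5 - 5)) = (-6 + s)/(s + 0) = (-6 + s)/s)
604*M(c(1, 5)) = 604*((-6 + 1)/1) = 604*(1*(-5)) = 604*(-5) = -3020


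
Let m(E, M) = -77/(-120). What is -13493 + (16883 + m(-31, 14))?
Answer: 406877/120 ≈ 3390.6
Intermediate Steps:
m(E, M) = 77/120 (m(E, M) = -77*(-1/120) = 77/120)
-13493 + (16883 + m(-31, 14)) = -13493 + (16883 + 77/120) = -13493 + 2026037/120 = 406877/120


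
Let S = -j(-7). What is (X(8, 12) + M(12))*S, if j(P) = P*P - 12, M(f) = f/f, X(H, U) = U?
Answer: -481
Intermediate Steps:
M(f) = 1
j(P) = -12 + P² (j(P) = P² - 12 = -12 + P²)
S = -37 (S = -(-12 + (-7)²) = -(-12 + 49) = -1*37 = -37)
(X(8, 12) + M(12))*S = (12 + 1)*(-37) = 13*(-37) = -481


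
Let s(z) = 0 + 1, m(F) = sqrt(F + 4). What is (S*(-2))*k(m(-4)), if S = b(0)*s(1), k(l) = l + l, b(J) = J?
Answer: 0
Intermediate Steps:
m(F) = sqrt(4 + F)
s(z) = 1
k(l) = 2*l
S = 0 (S = 0*1 = 0)
(S*(-2))*k(m(-4)) = (0*(-2))*(2*sqrt(4 - 4)) = 0*(2*sqrt(0)) = 0*(2*0) = 0*0 = 0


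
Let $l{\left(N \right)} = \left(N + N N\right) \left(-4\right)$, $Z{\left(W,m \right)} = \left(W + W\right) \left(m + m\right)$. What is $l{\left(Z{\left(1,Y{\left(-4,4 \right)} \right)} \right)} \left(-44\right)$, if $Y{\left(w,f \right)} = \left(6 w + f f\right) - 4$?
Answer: $397056$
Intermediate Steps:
$Y{\left(w,f \right)} = -4 + f^{2} + 6 w$ ($Y{\left(w,f \right)} = \left(6 w + f^{2}\right) - 4 = \left(f^{2} + 6 w\right) - 4 = -4 + f^{2} + 6 w$)
$Z{\left(W,m \right)} = 4 W m$ ($Z{\left(W,m \right)} = 2 W 2 m = 4 W m$)
$l{\left(N \right)} = - 4 N - 4 N^{2}$ ($l{\left(N \right)} = \left(N + N^{2}\right) \left(-4\right) = - 4 N - 4 N^{2}$)
$l{\left(Z{\left(1,Y{\left(-4,4 \right)} \right)} \right)} \left(-44\right) = - 4 \cdot 4 \cdot 1 \left(-4 + 4^{2} + 6 \left(-4\right)\right) \left(1 + 4 \cdot 1 \left(-4 + 4^{2} + 6 \left(-4\right)\right)\right) \left(-44\right) = - 4 \cdot 4 \cdot 1 \left(-4 + 16 - 24\right) \left(1 + 4 \cdot 1 \left(-4 + 16 - 24\right)\right) \left(-44\right) = - 4 \cdot 4 \cdot 1 \left(-12\right) \left(1 + 4 \cdot 1 \left(-12\right)\right) \left(-44\right) = \left(-4\right) \left(-48\right) \left(1 - 48\right) \left(-44\right) = \left(-4\right) \left(-48\right) \left(-47\right) \left(-44\right) = \left(-9024\right) \left(-44\right) = 397056$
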